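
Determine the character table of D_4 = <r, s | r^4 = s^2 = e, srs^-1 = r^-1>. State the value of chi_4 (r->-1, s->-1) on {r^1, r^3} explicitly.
Conjugacy classes: {e} of size 1, {r^2} of size 1, {r^1, r^3} of size 2, {s, sr^2, ...} of size 2, {sr, sr^3, ...} of size 2.
Character table:
  irrep \ class              {e} (size 1)  {r^2} (size 1)  {r^1, r^3} (size 2)  {s, sr^2, ...} (size 2)  {sr, sr^3, ...} (size 2)
  chi_1 (triv)               1             1               1                    1                        1                       
  chi_2 (sign: r->1, s->-1)  1             1               1                    -1                       -1                      
  chi_3 (r->-1, s->1)        1             1               -1                   1                        -1                      
  chi_4 (r->-1, s->-1)       1             1               -1                   -1                       1                       
  chi_5 (2d, j=1)            2             -2              0                    0                        0                       

Spot check: chi_4 (r->-1, s->-1) on {r^1, r^3} = -1.

Solution. D_4 has order 2*4 = 8 with 5 conjugacy classes, hence 5 irreducibles. Sum of squared dims 1 + 1 + 1 + 1 + 4 = 8 = |G|. Linear characters come from the abelianisation; the 2-dimensional irreps have character r^k -> 2*cos(2*pi*j*k/4), reflections -> 0.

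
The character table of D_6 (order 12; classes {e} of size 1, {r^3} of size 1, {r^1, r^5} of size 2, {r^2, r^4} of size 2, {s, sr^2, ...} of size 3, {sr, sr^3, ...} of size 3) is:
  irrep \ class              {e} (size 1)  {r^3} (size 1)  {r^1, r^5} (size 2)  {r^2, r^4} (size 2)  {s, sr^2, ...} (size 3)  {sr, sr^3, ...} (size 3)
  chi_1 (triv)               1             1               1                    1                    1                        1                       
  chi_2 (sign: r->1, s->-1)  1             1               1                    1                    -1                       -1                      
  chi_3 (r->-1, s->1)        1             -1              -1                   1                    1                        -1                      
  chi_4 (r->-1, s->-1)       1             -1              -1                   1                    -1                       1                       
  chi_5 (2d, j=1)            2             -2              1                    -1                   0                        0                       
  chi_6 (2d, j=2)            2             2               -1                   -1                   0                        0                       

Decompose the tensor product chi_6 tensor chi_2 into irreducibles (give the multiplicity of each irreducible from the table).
chi_6 tensor chi_2 = chi_6 (all other irreducibles have multiplicity 0).

Reasoning: The character of a tensor product is the pointwise product (chi_6 * chi_2)(C) = chi_6(C) * chi_2(C):
  {e}: (2)*(1), {r^3}: (2)*(1), {r^1, r^5}: (-1)*(1), {r^2, r^4}: (-1)*(1), {s, sr^2, ...}: (0)*(-1), {sr, sr^3, ...}: (0)*(-1)
so (chi_6 * chi_2) takes values
  {e} -> 2, {r^3} -> 2, {r^1, r^5} -> -1, {r^2, r^4} -> -1, {s, sr^2, ...} -> 0, {sr, sr^3, ...} -> 0.
Now take the inner product of this character with each irreducible chi from the table, <chi_6*chi_2, chi> = (1/12) sum_C |C| (chi_6*chi_2)(C) conj(chi(C)):
  <chi_6*chi_2, chi_1> = (1/12)[1*(2)*conj(1) + 1*(2)*conj(1) + 2*(-1)*conj(1) + 2*(-1)*conj(1) + 3*(0)*conj(1) + 3*(0)*conj(1)]
      = (1/12)[(2) + (2) + (-2) + (-2) + (0) + (0)] = 0/12 = 0
  <chi_6*chi_2, chi_2> = (1/12)[1*(2)*conj(1) + 1*(2)*conj(1) + 2*(-1)*conj(1) + 2*(-1)*conj(1) + 3*(0)*conj(-1) + 3*(0)*conj(-1)]
      = (1/12)[(2) + (2) + (-2) + (-2) + (0) + (0)] = 0/12 = 0
  <chi_6*chi_2, chi_3> = (1/12)[1*(2)*conj(1) + 1*(2)*conj(-1) + 2*(-1)*conj(-1) + 2*(-1)*conj(1) + 3*(0)*conj(1) + 3*(0)*conj(-1)]
      = (1/12)[(2) + (-2) + (2) + (-2) + (0) + (0)] = 0/12 = 0
  <chi_6*chi_2, chi_4> = (1/12)[1*(2)*conj(1) + 1*(2)*conj(-1) + 2*(-1)*conj(-1) + 2*(-1)*conj(1) + 3*(0)*conj(-1) + 3*(0)*conj(1)]
      = (1/12)[(2) + (-2) + (2) + (-2) + (0) + (0)] = 0/12 = 0
  <chi_6*chi_2, chi_5> = (1/12)[1*(2)*conj(2) + 1*(2)*conj(-2) + 2*(-1)*conj(1) + 2*(-1)*conj(-1) + 3*(0)*conj(0) + 3*(0)*conj(0)]
      = (1/12)[(4) + (-4) + (-2) + (2) + (0) + (0)] = 0/12 = 0
  <chi_6*chi_2, chi_6> = (1/12)[1*(2)*conj(2) + 1*(2)*conj(2) + 2*(-1)*conj(-1) + 2*(-1)*conj(-1) + 3*(0)*conj(0) + 3*(0)*conj(0)]
      = (1/12)[(4) + (4) + (2) + (2) + (0) + (0)] = 12/12 = 1
Hence the multiplicities are chi_6: 1. Dimension check: dim(chi_6)*dim(chi_2) = 2*1 = 2 and sum (mult * dim) = 1*2 = 2.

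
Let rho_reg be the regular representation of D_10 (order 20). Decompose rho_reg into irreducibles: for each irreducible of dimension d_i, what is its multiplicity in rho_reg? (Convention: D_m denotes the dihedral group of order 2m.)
Each irreducible V_i of dimension d_i appears with multiplicity d_i, i.e. rho_reg = (direct sum over all irreducibles V_i) d_i V_i. The irreducible dimensions for D_10 are 1, 1, 1, 1, 2, 2, 2, 2: 4 irreducibles of dimension 1, each with multiplicity 1; 4 irreducibles of dimension 2, each with multiplicity 2. Total dimension 4*1*1 + 4*2*2 = 20 = |G|.

General theorem: in the regular representation of a finite group G, each irreducible appears with multiplicity equal to its dimension. Check: dim(rho_reg) = sum d_i^2 = 1 + 1 + 1 + 1 + 4 + 4 + 4 + 4 = 20 = |G|.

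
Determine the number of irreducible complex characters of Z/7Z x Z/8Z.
56

The number of irreducible complex representations of a finite group equals its number of conjugacy classes. Z/7Z x Z/8Z is abelian of order 56, so every element is its own conjugacy class: 56 classes, so Z/7Z x Z/8Z (order 56) has exactly 56 irreducible complex representations.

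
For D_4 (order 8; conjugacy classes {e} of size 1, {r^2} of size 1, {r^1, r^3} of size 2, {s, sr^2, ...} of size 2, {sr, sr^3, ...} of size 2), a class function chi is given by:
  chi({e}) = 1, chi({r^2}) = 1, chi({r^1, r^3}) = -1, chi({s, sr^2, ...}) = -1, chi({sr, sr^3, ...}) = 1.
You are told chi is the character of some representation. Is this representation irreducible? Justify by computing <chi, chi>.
Irreducible: <chi, chi> = 1.

Reasoning: <chi, chi> = (1/|G|) sum_C |C| * |chi(C)|^2 = (1/8)[1*|1|^2 + 1*|1|^2 + 2*|-1|^2 + 2*|-1|^2 + 2*|1|^2]
  = (1/8)[(1) + (1) + (2) + (2) + (2)] = 8/8 = 1.
A character is irreducible iff <chi, chi> = 1, so this representation is irreducible.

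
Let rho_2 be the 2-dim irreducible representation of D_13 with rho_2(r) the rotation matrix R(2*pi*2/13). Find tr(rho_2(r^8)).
chi_{rho_2}(r^8) = 2*cos(2*pi*2*8/13) = 2*cos(32*pi/13)

Reasoning: rho_2(r^8) is rotation by angle 2*pi*2*8/13, whose trace is 2*cos(2*pi*2*8/13) = 2*cos(32*pi/13).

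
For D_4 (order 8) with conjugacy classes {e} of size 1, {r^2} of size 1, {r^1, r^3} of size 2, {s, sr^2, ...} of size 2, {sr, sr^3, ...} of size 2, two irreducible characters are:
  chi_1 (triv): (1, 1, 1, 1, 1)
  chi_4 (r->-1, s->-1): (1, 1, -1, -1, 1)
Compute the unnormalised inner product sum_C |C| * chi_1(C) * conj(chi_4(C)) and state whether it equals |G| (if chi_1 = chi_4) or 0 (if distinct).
Sum = 0; so <chi_1, chi_4> = 0 (distinct irreducibles are orthogonal).

Compute term by term over conjugacy classes (|C| * chi_1(C) * conj(chi_4(C))):
  1*(1)*conj(1) + 1*(1)*conj(1) + 2*(1)*conj(-1) + 2*(1)*conj(-1) + 2*(1)*conj(1)
  = (1) + (1) + (-2) + (-2) + (2)
  = 0.
Dividing by |G| = 8 gives 0/8 = 0, matching the row-orthogonality relation <chi_1, chi_4> = [chi_1 = chi_4].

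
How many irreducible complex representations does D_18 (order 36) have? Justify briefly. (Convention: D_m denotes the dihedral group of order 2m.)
12

The number of irreducible complex representations of a finite group equals its number of conjugacy classes. D_18 has 12 conjugacy classes (n/2 + 3 for n even), so D_18 (order 36) has exactly 12 irreducible complex representations.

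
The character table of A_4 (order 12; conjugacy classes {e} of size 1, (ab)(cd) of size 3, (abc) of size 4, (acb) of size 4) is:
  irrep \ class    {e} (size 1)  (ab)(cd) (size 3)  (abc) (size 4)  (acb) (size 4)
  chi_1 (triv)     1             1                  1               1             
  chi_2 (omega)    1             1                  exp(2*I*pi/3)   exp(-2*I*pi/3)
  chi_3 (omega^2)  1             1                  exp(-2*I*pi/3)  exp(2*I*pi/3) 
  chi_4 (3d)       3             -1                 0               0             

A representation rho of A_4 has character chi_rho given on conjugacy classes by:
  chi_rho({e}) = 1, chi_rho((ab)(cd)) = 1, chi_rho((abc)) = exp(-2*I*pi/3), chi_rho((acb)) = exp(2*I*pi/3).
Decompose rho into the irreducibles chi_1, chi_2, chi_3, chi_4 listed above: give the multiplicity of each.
Multiplicities: chi_1: 0, chi_2: 0, chi_3: 1, chi_4: 0.

Solution. Use <chi_rho, chi> = (1/|G|) sum_C |C| * chi_rho(C) * conj(chi(C)) with |G| = 12 for each irreducible chi in the table:
  <chi_rho, chi_1> = (1/12)[1*(1)*conj(1) + 3*(1)*conj(1) + 4*(exp(-2*I*pi/3))*conj(1) + 4*(exp(2*I*pi/3))*conj(1)]
      = (1/12)[(1) + (3) + (4*exp(-2*I*pi/3)) + (4*exp(2*I*pi/3))] = 0/12 = 0
  <chi_rho, chi_2> = (1/12)[1*(1)*conj(1) + 3*(1)*conj(1) + 4*(exp(-2*I*pi/3))*conj(exp(2*I*pi/3)) + 4*(exp(2*I*pi/3))*conj(exp(-2*I*pi/3))]
      = (1/12)[(1) + (3) + (4*exp(2*I*pi/3)) + (4*exp(-2*I*pi/3))] = 0/12 = 0
  <chi_rho, chi_3> = (1/12)[1*(1)*conj(1) + 3*(1)*conj(1) + 4*(exp(-2*I*pi/3))*conj(exp(-2*I*pi/3)) + 4*(exp(2*I*pi/3))*conj(exp(2*I*pi/3))]
      = (1/12)[(1) + (3) + (4) + (4)] = 12/12 = 1
  <chi_rho, chi_4> = (1/12)[1*(1)*conj(3) + 3*(1)*conj(-1) + 4*(exp(-2*I*pi/3))*conj(0) + 4*(exp(2*I*pi/3))*conj(0)]
      = (1/12)[(3) + (-3) + (0) + (0)] = 0/12 = 0
(Exp terms are combined using exp(i*s)*conj(exp(i*t)) = exp(i*(s-t)), and sums of them are collapsed using the identity that for every m > 1 the m distinct m-th roots of unity sum to 0, e.g. 1 + exp(2*I*pi/3) + exp(-2*I*pi/3) = 0.)
Dimension check: dim(rho) = sum (mult * dim) = 0*1 + 0*1 + 1*1 + 0*3 = 1 = chi_rho(e) = 1.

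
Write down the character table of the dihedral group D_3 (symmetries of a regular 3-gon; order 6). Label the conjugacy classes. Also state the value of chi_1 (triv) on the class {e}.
Conjugacy classes: {e} of size 1, {r^1, r^2} of size 2, {s, sr, ..., sr^2} of size 3.
Character table:
  irrep \ class              {e} (size 1)  {r^1, r^2} (size 2)  {s, sr, ..., sr^2} (size 3)
  chi_1 (triv)               1             1                    1                          
  chi_2 (sign: r->1, s->-1)  1             1                    -1                         
  chi_3 (2d, j=1)            2             -1                   0                          

Spot check: chi_1 (triv) on {e} = 1.

Justification: D_3 has order 2*3 = 6 with 3 conjugacy classes, hence 3 irreducibles. Sum of squared dims 1 + 1 + 4 = 6 = |G|. Linear characters come from the abelianisation; the 2-dimensional irreps have character r^k -> 2*cos(2*pi*j*k/3), reflections -> 0.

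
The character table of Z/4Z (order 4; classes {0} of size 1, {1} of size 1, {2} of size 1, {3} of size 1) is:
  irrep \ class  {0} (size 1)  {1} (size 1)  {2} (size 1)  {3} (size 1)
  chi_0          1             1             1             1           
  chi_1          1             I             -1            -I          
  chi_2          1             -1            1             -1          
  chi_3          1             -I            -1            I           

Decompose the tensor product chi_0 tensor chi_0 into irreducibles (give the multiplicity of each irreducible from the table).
chi_0 tensor chi_0 = chi_0 (all other irreducibles have multiplicity 0).

Details: The character of a tensor product is the pointwise product (chi_0 * chi_0)(C) = chi_0(C) * chi_0(C):
  {0}: (1)*(1), {1}: (1)*(1), {2}: (1)*(1), {3}: (1)*(1)
so (chi_0 * chi_0) takes values
  {0} -> 1, {1} -> 1, {2} -> 1, {3} -> 1.
Now take the inner product of this character with each irreducible chi from the table, <chi_0*chi_0, chi> = (1/4) sum_C |C| (chi_0*chi_0)(C) conj(chi(C)):
  <chi_0*chi_0, chi_0> = (1/4)[1*(1)*conj(1) + 1*(1)*conj(1) + 1*(1)*conj(1) + 1*(1)*conj(1)]
      = (1/4)[(1) + (1) + (1) + (1)] = 4/4 = 1
  <chi_0*chi_0, chi_1> = (1/4)[1*(1)*conj(1) + 1*(1)*conj(I) + 1*(1)*conj(-1) + 1*(1)*conj(-I)]
      = (1/4)[(1) + (-I) + (-1) + (I)] = 0/4 = 0
  <chi_0*chi_0, chi_2> = (1/4)[1*(1)*conj(1) + 1*(1)*conj(-1) + 1*(1)*conj(1) + 1*(1)*conj(-1)]
      = (1/4)[(1) + (-1) + (1) + (-1)] = 0/4 = 0
  <chi_0*chi_0, chi_3> = (1/4)[1*(1)*conj(1) + 1*(1)*conj(-I) + 1*(1)*conj(-1) + 1*(1)*conj(I)]
      = (1/4)[(1) + (I) + (-1) + (-I)] = 0/4 = 0
(Exp terms are combined using exp(i*s)*conj(exp(i*t)) = exp(i*(s-t)), and sums of them are collapsed using the identity that for every m > 1 the m distinct m-th roots of unity sum to 0, e.g. 1 + exp(2*I*pi/3) + exp(-2*I*pi/3) = 0.)
Hence the multiplicities are chi_0: 1. Dimension check: dim(chi_0)*dim(chi_0) = 1*1 = 1 and sum (mult * dim) = 1*1 = 1.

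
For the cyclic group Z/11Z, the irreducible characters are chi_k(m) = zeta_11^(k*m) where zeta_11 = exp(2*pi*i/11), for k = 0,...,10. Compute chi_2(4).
chi_2(4) = zeta_11^8 = exp(-6*I*pi/11)

Solution. chi_2(4) = zeta_11^(2*4) = zeta_11^8. Since zeta_11^11 = 1, this equals zeta_11^8 = exp(2*pi*i*8/11) = exp(-6*I*pi/11).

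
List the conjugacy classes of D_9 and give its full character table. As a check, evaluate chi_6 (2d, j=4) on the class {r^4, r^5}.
Conjugacy classes: {e} of size 1, {r^1, r^8} of size 2, {r^2, r^7} of size 2, {r^3, r^6} of size 2, {r^4, r^5} of size 2, {s, sr, ..., sr^8} of size 9.
Character table:
  irrep \ class              {e} (size 1)  {r^1, r^8} (size 2)  {r^2, r^7} (size 2)  {r^3, r^6} (size 2)  {r^4, r^5} (size 2)  {s, sr, ..., sr^8} (size 9)
  chi_1 (triv)               1             1                    1                    1                    1                    1                          
  chi_2 (sign: r->1, s->-1)  1             1                    1                    1                    1                    -1                         
  chi_3 (2d, j=1)            2             2*cos(2*pi/9)        2*cos(4*pi/9)        -1                   -2*cos(pi/9)         0                          
  chi_4 (2d, j=2)            2             2*cos(4*pi/9)        -2*cos(pi/9)         -1                   2*cos(2*pi/9)        0                          
  chi_5 (2d, j=3)            2             -1                   -1                   2                    -1                   0                          
  chi_6 (2d, j=4)            2             -2*cos(pi/9)         2*cos(2*pi/9)        -1                   2*cos(4*pi/9)        0                          

Spot check: chi_6 (2d, j=4) on {r^4, r^5} = 2*cos(4*pi/9).

Solution. D_9 has order 2*9 = 18 with 6 conjugacy classes, hence 6 irreducibles. Sum of squared dims 1 + 1 + 4 + 4 + 4 + 4 = 18 = |G|. Linear characters come from the abelianisation; the 2-dimensional irreps have character r^k -> 2*cos(2*pi*j*k/9), reflections -> 0.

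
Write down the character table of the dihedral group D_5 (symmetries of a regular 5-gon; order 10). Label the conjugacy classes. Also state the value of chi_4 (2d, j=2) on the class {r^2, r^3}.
Conjugacy classes: {e} of size 1, {r^1, r^4} of size 2, {r^2, r^3} of size 2, {s, sr, ..., sr^4} of size 5.
Character table:
  irrep \ class              {e} (size 1)  {r^1, r^4} (size 2)  {r^2, r^3} (size 2)  {s, sr, ..., sr^4} (size 5)
  chi_1 (triv)               1             1                    1                    1                          
  chi_2 (sign: r->1, s->-1)  1             1                    1                    -1                         
  chi_3 (2d, j=1)            2             -1/2 + sqrt(5)/2     -sqrt(5)/2 - 1/2     0                          
  chi_4 (2d, j=2)            2             -sqrt(5)/2 - 1/2     -1/2 + sqrt(5)/2     0                          

Spot check: chi_4 (2d, j=2) on {r^2, r^3} = -1/2 + sqrt(5)/2.

Explanation: D_5 has order 2*5 = 10 with 4 conjugacy classes, hence 4 irreducibles. Sum of squared dims 1 + 1 + 4 + 4 = 10 = |G|. Linear characters come from the abelianisation; the 2-dimensional irreps have character r^k -> 2*cos(2*pi*j*k/5), reflections -> 0.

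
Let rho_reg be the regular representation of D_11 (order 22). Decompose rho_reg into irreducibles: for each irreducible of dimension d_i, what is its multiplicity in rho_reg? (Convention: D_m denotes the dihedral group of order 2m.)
Each irreducible V_i of dimension d_i appears with multiplicity d_i, i.e. rho_reg = (direct sum over all irreducibles V_i) d_i V_i. The irreducible dimensions for D_11 are 1, 1, 2, 2, 2, 2, 2: 2 irreducibles of dimension 1, each with multiplicity 1; 5 irreducibles of dimension 2, each with multiplicity 2. Total dimension 2*1*1 + 5*2*2 = 22 = |G|.

Explanation: General theorem: in the regular representation of a finite group G, each irreducible appears with multiplicity equal to its dimension. Check: dim(rho_reg) = sum d_i^2 = 1 + 1 + 4 + 4 + 4 + 4 + 4 = 22 = |G|.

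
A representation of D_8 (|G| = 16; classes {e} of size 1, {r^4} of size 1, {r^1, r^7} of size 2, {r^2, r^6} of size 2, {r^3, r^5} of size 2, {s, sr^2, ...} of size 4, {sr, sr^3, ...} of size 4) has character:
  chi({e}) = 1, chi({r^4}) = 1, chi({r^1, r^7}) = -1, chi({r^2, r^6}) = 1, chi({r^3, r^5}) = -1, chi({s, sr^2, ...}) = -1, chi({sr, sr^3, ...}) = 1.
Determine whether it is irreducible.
Irreducible: <chi, chi> = 1.

Proof sketch: <chi, chi> = (1/|G|) sum_C |C| * |chi(C)|^2 = (1/16)[1*|1|^2 + 1*|1|^2 + 2*|-1|^2 + 2*|1|^2 + 2*|-1|^2 + 4*|-1|^2 + 4*|1|^2]
  = (1/16)[(1) + (1) + (2) + (2) + (2) + (4) + (4)] = 16/16 = 1.
A character is irreducible iff <chi, chi> = 1, so this representation is irreducible.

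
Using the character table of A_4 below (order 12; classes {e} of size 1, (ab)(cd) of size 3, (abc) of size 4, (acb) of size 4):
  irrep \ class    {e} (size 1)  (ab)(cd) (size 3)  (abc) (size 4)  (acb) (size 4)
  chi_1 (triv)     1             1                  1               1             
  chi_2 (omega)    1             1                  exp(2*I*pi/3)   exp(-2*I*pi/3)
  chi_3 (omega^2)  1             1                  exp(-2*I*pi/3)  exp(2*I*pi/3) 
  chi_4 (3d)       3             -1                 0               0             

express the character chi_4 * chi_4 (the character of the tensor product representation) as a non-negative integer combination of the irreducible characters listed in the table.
chi_4 tensor chi_4 = chi_1 + chi_2 + chi_3 + 2*chi_4 (all other irreducibles have multiplicity 0).

Working: The character of a tensor product is the pointwise product (chi_4 * chi_4)(C) = chi_4(C) * chi_4(C):
  {e}: (3)*(3), (ab)(cd): (-1)*(-1), (abc): (0)*(0), (acb): (0)*(0)
so (chi_4 * chi_4) takes values
  {e} -> 9, (ab)(cd) -> 1, (abc) -> 0, (acb) -> 0.
Now take the inner product of this character with each irreducible chi from the table, <chi_4*chi_4, chi> = (1/12) sum_C |C| (chi_4*chi_4)(C) conj(chi(C)):
  <chi_4*chi_4, chi_1> = (1/12)[1*(9)*conj(1) + 3*(1)*conj(1) + 4*(0)*conj(1) + 4*(0)*conj(1)]
      = (1/12)[(9) + (3) + (0) + (0)] = 12/12 = 1
  <chi_4*chi_4, chi_2> = (1/12)[1*(9)*conj(1) + 3*(1)*conj(1) + 4*(0)*conj(exp(2*I*pi/3)) + 4*(0)*conj(exp(-2*I*pi/3))]
      = (1/12)[(9) + (3) + (0) + (0)] = 12/12 = 1
  <chi_4*chi_4, chi_3> = (1/12)[1*(9)*conj(1) + 3*(1)*conj(1) + 4*(0)*conj(exp(-2*I*pi/3)) + 4*(0)*conj(exp(2*I*pi/3))]
      = (1/12)[(9) + (3) + (0) + (0)] = 12/12 = 1
  <chi_4*chi_4, chi_4> = (1/12)[1*(9)*conj(3) + 3*(1)*conj(-1) + 4*(0)*conj(0) + 4*(0)*conj(0)]
      = (1/12)[(27) + (-3) + (0) + (0)] = 24/12 = 2
(Exp terms are combined using exp(i*s)*conj(exp(i*t)) = exp(i*(s-t)), and sums of them are collapsed using the identity that for every m > 1 the m distinct m-th roots of unity sum to 0, e.g. 1 + exp(2*I*pi/3) + exp(-2*I*pi/3) = 0.)
Hence the multiplicities are chi_1: 1, chi_2: 1, chi_3: 1, chi_4: 2. Dimension check: dim(chi_4)*dim(chi_4) = 3*3 = 9 and sum (mult * dim) = 1*1 + 1*1 + 1*1 + 2*3 = 9.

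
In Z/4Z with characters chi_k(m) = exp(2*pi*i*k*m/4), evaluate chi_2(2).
chi_2(2) = zeta_4^4 = 1

Justification: chi_2(2) = zeta_4^(2*2) = zeta_4^4. Since zeta_4^4 = 1, this equals zeta_4^0 = exp(2*pi*i*0/4) = 1.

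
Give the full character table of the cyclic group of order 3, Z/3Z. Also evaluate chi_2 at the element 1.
Character table of Z/3Z (irreps indexed chi_0,...,chi_2 with chi_k(m) = zeta_3^(k*m), zeta_3 = exp(2*pi*i/3)):
  irrep \ class  {0} (size 1)  {1} (size 1)    {2} (size 1)  
  chi_0          1             1               1             
  chi_1          1             exp(2*I*pi/3)   exp(-2*I*pi/3)
  chi_2          1             exp(-2*I*pi/3)  exp(2*I*pi/3) 

Spot check: chi_2(1) = zeta_3^(2*1) = zeta_3^2 = exp(-2*I*pi/3).

Argument: Z/3Z is abelian, so all 3 irreducible complex representations are 1-dimensional. They are given by chi_k(m) = zeta_3^(k*m) for k = 0,...,2. Row orthogonality: sum_m chi_k(m) conj(chi_l(m)) = 3 * [k = l].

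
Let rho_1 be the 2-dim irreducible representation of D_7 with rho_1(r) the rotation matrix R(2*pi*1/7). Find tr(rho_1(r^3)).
chi_{rho_1}(r^3) = 2*cos(2*pi*1*3/7) = -2*cos(pi/7)

Working: rho_1(r^3) is rotation by angle 2*pi*1*3/7, whose trace is 2*cos(2*pi*1*3/7) = -2*cos(pi/7).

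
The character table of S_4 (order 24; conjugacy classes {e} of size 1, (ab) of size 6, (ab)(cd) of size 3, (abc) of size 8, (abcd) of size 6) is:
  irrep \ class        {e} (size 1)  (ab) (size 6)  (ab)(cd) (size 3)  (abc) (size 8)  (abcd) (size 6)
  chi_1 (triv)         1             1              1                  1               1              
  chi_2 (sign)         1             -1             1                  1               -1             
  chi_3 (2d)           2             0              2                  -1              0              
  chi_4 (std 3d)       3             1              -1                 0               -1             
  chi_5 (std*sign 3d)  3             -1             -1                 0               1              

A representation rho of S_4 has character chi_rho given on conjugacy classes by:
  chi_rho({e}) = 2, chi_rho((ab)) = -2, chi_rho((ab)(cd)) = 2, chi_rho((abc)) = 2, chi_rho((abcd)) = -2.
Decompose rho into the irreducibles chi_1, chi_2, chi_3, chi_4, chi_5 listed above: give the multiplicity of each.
Multiplicities: chi_1: 0, chi_2: 2, chi_3: 0, chi_4: 0, chi_5: 0.

Justification: Use <chi_rho, chi> = (1/|G|) sum_C |C| * chi_rho(C) * conj(chi(C)) with |G| = 24 for each irreducible chi in the table:
  <chi_rho, chi_1> = (1/24)[1*(2)*conj(1) + 6*(-2)*conj(1) + 3*(2)*conj(1) + 8*(2)*conj(1) + 6*(-2)*conj(1)]
      = (1/24)[(2) + (-12) + (6) + (16) + (-12)] = 0/24 = 0
  <chi_rho, chi_2> = (1/24)[1*(2)*conj(1) + 6*(-2)*conj(-1) + 3*(2)*conj(1) + 8*(2)*conj(1) + 6*(-2)*conj(-1)]
      = (1/24)[(2) + (12) + (6) + (16) + (12)] = 48/24 = 2
  <chi_rho, chi_3> = (1/24)[1*(2)*conj(2) + 6*(-2)*conj(0) + 3*(2)*conj(2) + 8*(2)*conj(-1) + 6*(-2)*conj(0)]
      = (1/24)[(4) + (0) + (12) + (-16) + (0)] = 0/24 = 0
  <chi_rho, chi_4> = (1/24)[1*(2)*conj(3) + 6*(-2)*conj(1) + 3*(2)*conj(-1) + 8*(2)*conj(0) + 6*(-2)*conj(-1)]
      = (1/24)[(6) + (-12) + (-6) + (0) + (12)] = 0/24 = 0
  <chi_rho, chi_5> = (1/24)[1*(2)*conj(3) + 6*(-2)*conj(-1) + 3*(2)*conj(-1) + 8*(2)*conj(0) + 6*(-2)*conj(1)]
      = (1/24)[(6) + (12) + (-6) + (0) + (-12)] = 0/24 = 0
Dimension check: dim(rho) = sum (mult * dim) = 0*1 + 2*1 + 0*2 + 0*3 + 0*3 = 2 = chi_rho(e) = 2.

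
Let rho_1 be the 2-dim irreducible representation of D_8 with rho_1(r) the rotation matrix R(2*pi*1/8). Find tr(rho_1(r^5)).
chi_{rho_1}(r^5) = 2*cos(2*pi*1*5/8) = -sqrt(2)

rho_1(r^5) is rotation by angle 2*pi*1*5/8, whose trace is 2*cos(2*pi*1*5/8) = -sqrt(2).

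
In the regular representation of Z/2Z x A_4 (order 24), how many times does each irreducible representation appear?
Each irreducible V_i of dimension d_i appears with multiplicity d_i, i.e. rho_reg = (direct sum over all irreducibles V_i) d_i V_i. The irreducible dimensions for Z/2Z x A_4 are 1, 1, 1, 1, 1, 1, 3, 3: 6 irreducibles of dimension 1, each with multiplicity 1; 2 irreducibles of dimension 3, each with multiplicity 3. Total dimension 6*1*1 + 2*3*3 = 24 = |G|.

Reasoning: General theorem: in the regular representation of a finite group G, each irreducible appears with multiplicity equal to its dimension. Check: dim(rho_reg) = sum d_i^2 = 1 + 1 + 1 + 1 + 1 + 1 + 9 + 9 = 24 = |G|.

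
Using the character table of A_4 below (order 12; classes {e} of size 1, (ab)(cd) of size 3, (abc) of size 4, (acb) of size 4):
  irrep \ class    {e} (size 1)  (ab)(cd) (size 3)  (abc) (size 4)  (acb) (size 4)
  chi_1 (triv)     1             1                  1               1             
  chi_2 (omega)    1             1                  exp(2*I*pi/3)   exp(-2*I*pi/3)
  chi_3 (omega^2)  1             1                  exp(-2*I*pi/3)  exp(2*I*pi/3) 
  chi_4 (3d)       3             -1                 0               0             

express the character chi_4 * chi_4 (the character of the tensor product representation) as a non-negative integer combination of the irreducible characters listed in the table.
chi_4 tensor chi_4 = chi_1 + chi_2 + chi_3 + 2*chi_4 (all other irreducibles have multiplicity 0).

Explanation: The character of a tensor product is the pointwise product (chi_4 * chi_4)(C) = chi_4(C) * chi_4(C):
  {e}: (3)*(3), (ab)(cd): (-1)*(-1), (abc): (0)*(0), (acb): (0)*(0)
so (chi_4 * chi_4) takes values
  {e} -> 9, (ab)(cd) -> 1, (abc) -> 0, (acb) -> 0.
Now take the inner product of this character with each irreducible chi from the table, <chi_4*chi_4, chi> = (1/12) sum_C |C| (chi_4*chi_4)(C) conj(chi(C)):
  <chi_4*chi_4, chi_1> = (1/12)[1*(9)*conj(1) + 3*(1)*conj(1) + 4*(0)*conj(1) + 4*(0)*conj(1)]
      = (1/12)[(9) + (3) + (0) + (0)] = 12/12 = 1
  <chi_4*chi_4, chi_2> = (1/12)[1*(9)*conj(1) + 3*(1)*conj(1) + 4*(0)*conj(exp(2*I*pi/3)) + 4*(0)*conj(exp(-2*I*pi/3))]
      = (1/12)[(9) + (3) + (0) + (0)] = 12/12 = 1
  <chi_4*chi_4, chi_3> = (1/12)[1*(9)*conj(1) + 3*(1)*conj(1) + 4*(0)*conj(exp(-2*I*pi/3)) + 4*(0)*conj(exp(2*I*pi/3))]
      = (1/12)[(9) + (3) + (0) + (0)] = 12/12 = 1
  <chi_4*chi_4, chi_4> = (1/12)[1*(9)*conj(3) + 3*(1)*conj(-1) + 4*(0)*conj(0) + 4*(0)*conj(0)]
      = (1/12)[(27) + (-3) + (0) + (0)] = 24/12 = 2
(Exp terms are combined using exp(i*s)*conj(exp(i*t)) = exp(i*(s-t)), and sums of them are collapsed using the identity that for every m > 1 the m distinct m-th roots of unity sum to 0, e.g. 1 + exp(2*I*pi/3) + exp(-2*I*pi/3) = 0.)
Hence the multiplicities are chi_1: 1, chi_2: 1, chi_3: 1, chi_4: 2. Dimension check: dim(chi_4)*dim(chi_4) = 3*3 = 9 and sum (mult * dim) = 1*1 + 1*1 + 1*1 + 2*3 = 9.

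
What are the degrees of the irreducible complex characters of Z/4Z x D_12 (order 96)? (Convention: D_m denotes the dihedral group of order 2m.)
Dimensions: 1, 1, 1, 1, 1, 1, 1, 1, 1, 1, 1, 1, 1, 1, 1, 1, 2, 2, 2, 2, 2, 2, 2, 2, 2, 2, 2, 2, 2, 2, 2, 2, 2, 2, 2, 2

Proof sketch: There are 36 irreducibles (= number of conjugacy classes). Their dimensions d_i satisfy sum d_i^2 = |G| = 96: 1 + 1 + 1 + 1 + 1 + 1 + 1 + 1 + 1 + 1 + 1 + 1 + 1 + 1 + 1 + 1 + 4 + 4 + 4 + 4 + 4 + 4 + 4 + 4 + 4 + 4 + 4 + 4 + 4 + 4 + 4 + 4 + 4 + 4 + 4 + 4 = 96. (For the product with Z/4Z: each of the 4 1-dim characters of Z/4Z tensors with each irrep of D_12, giving 4 copies of each D_12-dimension.)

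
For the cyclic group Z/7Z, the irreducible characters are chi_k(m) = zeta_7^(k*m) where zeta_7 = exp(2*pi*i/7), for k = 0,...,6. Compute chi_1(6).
chi_1(6) = zeta_7^6 = exp(-2*I*pi/7)

Derivation: chi_1(6) = zeta_7^(1*6) = zeta_7^6. Since zeta_7^7 = 1, this equals zeta_7^6 = exp(2*pi*i*6/7) = exp(-2*I*pi/7).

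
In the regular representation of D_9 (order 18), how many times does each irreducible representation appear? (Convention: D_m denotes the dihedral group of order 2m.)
Each irreducible V_i of dimension d_i appears with multiplicity d_i, i.e. rho_reg = (direct sum over all irreducibles V_i) d_i V_i. The irreducible dimensions for D_9 are 1, 1, 2, 2, 2, 2: 2 irreducibles of dimension 1, each with multiplicity 1; 4 irreducibles of dimension 2, each with multiplicity 2. Total dimension 2*1*1 + 4*2*2 = 18 = |G|.

Solution. General theorem: in the regular representation of a finite group G, each irreducible appears with multiplicity equal to its dimension. Check: dim(rho_reg) = sum d_i^2 = 1 + 1 + 4 + 4 + 4 + 4 = 18 = |G|.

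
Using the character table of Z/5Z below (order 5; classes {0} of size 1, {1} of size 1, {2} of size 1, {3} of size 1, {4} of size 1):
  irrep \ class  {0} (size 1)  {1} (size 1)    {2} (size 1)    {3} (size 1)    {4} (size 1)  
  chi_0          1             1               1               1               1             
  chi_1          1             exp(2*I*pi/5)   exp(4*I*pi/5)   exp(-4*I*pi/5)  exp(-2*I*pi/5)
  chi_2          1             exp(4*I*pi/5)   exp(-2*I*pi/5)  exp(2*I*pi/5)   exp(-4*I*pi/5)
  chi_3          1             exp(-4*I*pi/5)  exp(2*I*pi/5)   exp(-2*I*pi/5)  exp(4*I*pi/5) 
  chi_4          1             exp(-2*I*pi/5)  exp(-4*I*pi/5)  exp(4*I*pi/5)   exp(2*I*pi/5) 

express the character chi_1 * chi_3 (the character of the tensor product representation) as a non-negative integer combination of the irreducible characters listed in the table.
chi_1 tensor chi_3 = chi_4 (all other irreducibles have multiplicity 0).

Reasoning: The character of a tensor product is the pointwise product (chi_1 * chi_3)(C) = chi_1(C) * chi_3(C):
  {0}: (1)*(1), {1}: (exp(2*I*pi/5))*(exp(-4*I*pi/5)), {2}: (exp(4*I*pi/5))*(exp(2*I*pi/5)), {3}: (exp(-4*I*pi/5))*(exp(-2*I*pi/5)), {4}: (exp(-2*I*pi/5))*(exp(4*I*pi/5))
so (chi_1 * chi_3) takes values
  {0} -> 1, {1} -> exp(-2*I*pi/5), {2} -> exp(-4*I*pi/5), {3} -> exp(4*I*pi/5), {4} -> exp(2*I*pi/5).
Now take the inner product of this character with each irreducible chi from the table, <chi_1*chi_3, chi> = (1/5) sum_C |C| (chi_1*chi_3)(C) conj(chi(C)):
  <chi_1*chi_3, chi_0> = (1/5)[1*(1)*conj(1) + 1*(exp(-2*I*pi/5))*conj(1) + 1*(exp(-4*I*pi/5))*conj(1) + 1*(exp(4*I*pi/5))*conj(1) + 1*(exp(2*I*pi/5))*conj(1)]
      = (1/5)[(1) + (exp(-2*I*pi/5)) + (exp(-4*I*pi/5)) + (exp(4*I*pi/5)) + (exp(2*I*pi/5))] = 0/5 = 0
  <chi_1*chi_3, chi_1> = (1/5)[1*(1)*conj(1) + 1*(exp(-2*I*pi/5))*conj(exp(2*I*pi/5)) + 1*(exp(-4*I*pi/5))*conj(exp(4*I*pi/5)) + 1*(exp(4*I*pi/5))*conj(exp(-4*I*pi/5)) + 1*(exp(2*I*pi/5))*conj(exp(-2*I*pi/5))]
      = (1/5)[(1) + (exp(-4*I*pi/5)) + (exp(2*I*pi/5)) + (exp(-2*I*pi/5)) + (exp(4*I*pi/5))] = 0/5 = 0
  <chi_1*chi_3, chi_2> = (1/5)[1*(1)*conj(1) + 1*(exp(-2*I*pi/5))*conj(exp(4*I*pi/5)) + 1*(exp(-4*I*pi/5))*conj(exp(-2*I*pi/5)) + 1*(exp(4*I*pi/5))*conj(exp(2*I*pi/5)) + 1*(exp(2*I*pi/5))*conj(exp(-4*I*pi/5))]
      = (1/5)[(1) + (exp(4*I*pi/5)) + (exp(-2*I*pi/5)) + (exp(2*I*pi/5)) + (exp(-4*I*pi/5))] = 0/5 = 0
  <chi_1*chi_3, chi_3> = (1/5)[1*(1)*conj(1) + 1*(exp(-2*I*pi/5))*conj(exp(-4*I*pi/5)) + 1*(exp(-4*I*pi/5))*conj(exp(2*I*pi/5)) + 1*(exp(4*I*pi/5))*conj(exp(-2*I*pi/5)) + 1*(exp(2*I*pi/5))*conj(exp(4*I*pi/5))]
      = (1/5)[(1) + (exp(2*I*pi/5)) + (exp(4*I*pi/5)) + (exp(-4*I*pi/5)) + (exp(-2*I*pi/5))] = 0/5 = 0
  <chi_1*chi_3, chi_4> = (1/5)[1*(1)*conj(1) + 1*(exp(-2*I*pi/5))*conj(exp(-2*I*pi/5)) + 1*(exp(-4*I*pi/5))*conj(exp(-4*I*pi/5)) + 1*(exp(4*I*pi/5))*conj(exp(4*I*pi/5)) + 1*(exp(2*I*pi/5))*conj(exp(2*I*pi/5))]
      = (1/5)[(1) + (1) + (1) + (1) + (1)] = 5/5 = 1
(Exp terms are combined using exp(i*s)*conj(exp(i*t)) = exp(i*(s-t)), and sums of them are collapsed using the identity that for every m > 1 the m distinct m-th roots of unity sum to 0, e.g. 1 + exp(2*I*pi/3) + exp(-2*I*pi/3) = 0.)
Hence the multiplicities are chi_4: 1. Dimension check: dim(chi_1)*dim(chi_3) = 1*1 = 1 and sum (mult * dim) = 1*1 = 1.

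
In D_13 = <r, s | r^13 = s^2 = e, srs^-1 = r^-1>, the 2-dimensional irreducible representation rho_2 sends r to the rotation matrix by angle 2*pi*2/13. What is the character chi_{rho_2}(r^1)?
chi_{rho_2}(r^1) = 2*cos(2*pi*2*1/13) = 2*cos(4*pi/13)

Explanation: rho_2(r^1) is rotation by angle 2*pi*2*1/13, whose trace is 2*cos(2*pi*2*1/13) = 2*cos(4*pi/13).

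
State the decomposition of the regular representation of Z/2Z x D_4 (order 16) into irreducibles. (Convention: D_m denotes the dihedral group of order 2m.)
Each irreducible V_i of dimension d_i appears with multiplicity d_i, i.e. rho_reg = (direct sum over all irreducibles V_i) d_i V_i. The irreducible dimensions for Z/2Z x D_4 are 1, 1, 1, 1, 1, 1, 1, 1, 2, 2: 8 irreducibles of dimension 1, each with multiplicity 1; 2 irreducibles of dimension 2, each with multiplicity 2. Total dimension 8*1*1 + 2*2*2 = 16 = |G|.

Argument: General theorem: in the regular representation of a finite group G, each irreducible appears with multiplicity equal to its dimension. Check: dim(rho_reg) = sum d_i^2 = 1 + 1 + 1 + 1 + 1 + 1 + 1 + 1 + 4 + 4 = 16 = |G|.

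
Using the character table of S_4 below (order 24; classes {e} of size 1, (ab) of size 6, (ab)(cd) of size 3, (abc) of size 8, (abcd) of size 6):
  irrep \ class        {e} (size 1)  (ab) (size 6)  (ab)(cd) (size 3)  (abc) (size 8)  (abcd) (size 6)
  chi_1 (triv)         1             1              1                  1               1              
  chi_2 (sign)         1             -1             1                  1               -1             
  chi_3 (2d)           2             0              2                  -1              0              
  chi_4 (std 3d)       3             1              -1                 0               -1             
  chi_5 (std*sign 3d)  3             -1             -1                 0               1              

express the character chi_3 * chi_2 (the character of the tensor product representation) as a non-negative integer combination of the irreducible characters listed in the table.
chi_3 tensor chi_2 = chi_3 (all other irreducibles have multiplicity 0).

Explanation: The character of a tensor product is the pointwise product (chi_3 * chi_2)(C) = chi_3(C) * chi_2(C):
  {e}: (2)*(1), (ab): (0)*(-1), (ab)(cd): (2)*(1), (abc): (-1)*(1), (abcd): (0)*(-1)
so (chi_3 * chi_2) takes values
  {e} -> 2, (ab) -> 0, (ab)(cd) -> 2, (abc) -> -1, (abcd) -> 0.
Now take the inner product of this character with each irreducible chi from the table, <chi_3*chi_2, chi> = (1/24) sum_C |C| (chi_3*chi_2)(C) conj(chi(C)):
  <chi_3*chi_2, chi_1> = (1/24)[1*(2)*conj(1) + 6*(0)*conj(1) + 3*(2)*conj(1) + 8*(-1)*conj(1) + 6*(0)*conj(1)]
      = (1/24)[(2) + (0) + (6) + (-8) + (0)] = 0/24 = 0
  <chi_3*chi_2, chi_2> = (1/24)[1*(2)*conj(1) + 6*(0)*conj(-1) + 3*(2)*conj(1) + 8*(-1)*conj(1) + 6*(0)*conj(-1)]
      = (1/24)[(2) + (0) + (6) + (-8) + (0)] = 0/24 = 0
  <chi_3*chi_2, chi_3> = (1/24)[1*(2)*conj(2) + 6*(0)*conj(0) + 3*(2)*conj(2) + 8*(-1)*conj(-1) + 6*(0)*conj(0)]
      = (1/24)[(4) + (0) + (12) + (8) + (0)] = 24/24 = 1
  <chi_3*chi_2, chi_4> = (1/24)[1*(2)*conj(3) + 6*(0)*conj(1) + 3*(2)*conj(-1) + 8*(-1)*conj(0) + 6*(0)*conj(-1)]
      = (1/24)[(6) + (0) + (-6) + (0) + (0)] = 0/24 = 0
  <chi_3*chi_2, chi_5> = (1/24)[1*(2)*conj(3) + 6*(0)*conj(-1) + 3*(2)*conj(-1) + 8*(-1)*conj(0) + 6*(0)*conj(1)]
      = (1/24)[(6) + (0) + (-6) + (0) + (0)] = 0/24 = 0
Hence the multiplicities are chi_3: 1. Dimension check: dim(chi_3)*dim(chi_2) = 2*1 = 2 and sum (mult * dim) = 1*2 = 2.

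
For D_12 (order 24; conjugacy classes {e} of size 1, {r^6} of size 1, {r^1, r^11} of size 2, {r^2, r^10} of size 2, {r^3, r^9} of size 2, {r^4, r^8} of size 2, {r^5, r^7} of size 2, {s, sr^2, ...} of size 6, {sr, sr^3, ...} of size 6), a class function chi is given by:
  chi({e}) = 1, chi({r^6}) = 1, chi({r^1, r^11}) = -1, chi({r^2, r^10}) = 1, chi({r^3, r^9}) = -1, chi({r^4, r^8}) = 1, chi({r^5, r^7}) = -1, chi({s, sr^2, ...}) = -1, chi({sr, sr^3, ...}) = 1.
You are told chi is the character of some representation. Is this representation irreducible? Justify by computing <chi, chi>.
Irreducible: <chi, chi> = 1.

Why: <chi, chi> = (1/|G|) sum_C |C| * |chi(C)|^2 = (1/24)[1*|1|^2 + 1*|1|^2 + 2*|-1|^2 + 2*|1|^2 + 2*|-1|^2 + 2*|1|^2 + 2*|-1|^2 + 6*|-1|^2 + 6*|1|^2]
  = (1/24)[(1) + (1) + (2) + (2) + (2) + (2) + (2) + (6) + (6)] = 24/24 = 1.
A character is irreducible iff <chi, chi> = 1, so this representation is irreducible.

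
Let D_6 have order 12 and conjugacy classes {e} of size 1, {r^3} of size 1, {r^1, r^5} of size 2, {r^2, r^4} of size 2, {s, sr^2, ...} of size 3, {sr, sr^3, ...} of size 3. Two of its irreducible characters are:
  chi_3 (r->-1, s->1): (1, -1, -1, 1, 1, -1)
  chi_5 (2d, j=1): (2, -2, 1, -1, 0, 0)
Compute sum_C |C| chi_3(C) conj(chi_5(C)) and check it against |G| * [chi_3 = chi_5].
Sum = 0; so <chi_3, chi_5> = 0 (distinct irreducibles are orthogonal).

Argument: Compute term by term over conjugacy classes (|C| * chi_3(C) * conj(chi_5(C))):
  1*(1)*conj(2) + 1*(-1)*conj(-2) + 2*(-1)*conj(1) + 2*(1)*conj(-1) + 3*(1)*conj(0) + 3*(-1)*conj(0)
  = (2) + (2) + (-2) + (-2) + (0) + (0)
  = 0.
Dividing by |G| = 12 gives 0/12 = 0, matching the row-orthogonality relation <chi_3, chi_5> = [chi_3 = chi_5].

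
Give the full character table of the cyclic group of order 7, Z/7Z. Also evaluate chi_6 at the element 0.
Character table of Z/7Z (irreps indexed chi_0,...,chi_6 with chi_k(m) = zeta_7^(k*m), zeta_7 = exp(2*pi*i/7)):
  irrep \ class  {0} (size 1)  {1} (size 1)    {2} (size 1)    {3} (size 1)    {4} (size 1)    {5} (size 1)    {6} (size 1)  
  chi_0          1             1               1               1               1               1               1             
  chi_1          1             exp(2*I*pi/7)   exp(4*I*pi/7)   exp(6*I*pi/7)   exp(-6*I*pi/7)  exp(-4*I*pi/7)  exp(-2*I*pi/7)
  chi_2          1             exp(4*I*pi/7)   exp(-6*I*pi/7)  exp(-2*I*pi/7)  exp(2*I*pi/7)   exp(6*I*pi/7)   exp(-4*I*pi/7)
  chi_3          1             exp(6*I*pi/7)   exp(-2*I*pi/7)  exp(4*I*pi/7)   exp(-4*I*pi/7)  exp(2*I*pi/7)   exp(-6*I*pi/7)
  chi_4          1             exp(-6*I*pi/7)  exp(2*I*pi/7)   exp(-4*I*pi/7)  exp(4*I*pi/7)   exp(-2*I*pi/7)  exp(6*I*pi/7) 
  chi_5          1             exp(-4*I*pi/7)  exp(6*I*pi/7)   exp(2*I*pi/7)   exp(-2*I*pi/7)  exp(-6*I*pi/7)  exp(4*I*pi/7) 
  chi_6          1             exp(-2*I*pi/7)  exp(-4*I*pi/7)  exp(-6*I*pi/7)  exp(6*I*pi/7)   exp(4*I*pi/7)   exp(2*I*pi/7) 

Spot check: chi_6(0) = zeta_7^(6*0) = zeta_7^0 = 1.

Working: Z/7Z is abelian, so all 7 irreducible complex representations are 1-dimensional. They are given by chi_k(m) = zeta_7^(k*m) for k = 0,...,6. Row orthogonality: sum_m chi_k(m) conj(chi_l(m)) = 7 * [k = l].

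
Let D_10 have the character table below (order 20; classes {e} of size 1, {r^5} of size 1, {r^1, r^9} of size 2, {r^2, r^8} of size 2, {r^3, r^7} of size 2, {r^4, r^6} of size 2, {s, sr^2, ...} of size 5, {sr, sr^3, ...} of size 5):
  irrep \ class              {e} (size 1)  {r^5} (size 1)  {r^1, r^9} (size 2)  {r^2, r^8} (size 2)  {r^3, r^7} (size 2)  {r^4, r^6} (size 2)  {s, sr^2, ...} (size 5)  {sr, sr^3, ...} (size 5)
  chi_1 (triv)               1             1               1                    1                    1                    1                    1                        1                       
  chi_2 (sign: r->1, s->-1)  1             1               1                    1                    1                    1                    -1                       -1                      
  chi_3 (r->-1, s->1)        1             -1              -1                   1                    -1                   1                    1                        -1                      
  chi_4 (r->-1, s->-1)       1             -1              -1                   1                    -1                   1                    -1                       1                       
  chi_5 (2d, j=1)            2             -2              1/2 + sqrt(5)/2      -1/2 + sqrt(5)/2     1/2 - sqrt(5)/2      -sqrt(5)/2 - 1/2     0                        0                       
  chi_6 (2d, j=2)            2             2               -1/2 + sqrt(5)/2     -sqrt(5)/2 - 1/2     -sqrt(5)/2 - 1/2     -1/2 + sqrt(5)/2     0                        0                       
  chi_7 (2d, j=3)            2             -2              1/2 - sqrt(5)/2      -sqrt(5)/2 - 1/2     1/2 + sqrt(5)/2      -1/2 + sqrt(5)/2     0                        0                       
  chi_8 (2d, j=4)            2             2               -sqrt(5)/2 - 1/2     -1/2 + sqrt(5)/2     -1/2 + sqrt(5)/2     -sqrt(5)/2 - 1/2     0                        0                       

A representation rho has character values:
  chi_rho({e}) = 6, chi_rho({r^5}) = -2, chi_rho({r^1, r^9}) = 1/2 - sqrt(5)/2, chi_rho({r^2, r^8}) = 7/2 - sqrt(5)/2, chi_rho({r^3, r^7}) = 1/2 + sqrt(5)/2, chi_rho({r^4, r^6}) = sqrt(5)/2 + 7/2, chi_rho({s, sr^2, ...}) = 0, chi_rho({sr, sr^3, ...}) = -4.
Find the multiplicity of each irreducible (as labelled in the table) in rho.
Multiplicities: chi_1: 0, chi_2: 2, chi_3: 2, chi_4: 0, chi_5: 0, chi_6: 0, chi_7: 1, chi_8: 0.

Derivation: Use <chi_rho, chi> = (1/|G|) sum_C |C| * chi_rho(C) * conj(chi(C)) with |G| = 20 for each irreducible chi in the table:
  <chi_rho, chi_1> = (1/20)[1*(6)*conj(1) + 1*(-2)*conj(1) + 2*(1/2 - sqrt(5)/2)*conj(1) + 2*(7/2 - sqrt(5)/2)*conj(1) + 2*(1/2 + sqrt(5)/2)*conj(1) + 2*(sqrt(5)/2 + 7/2)*conj(1) + 5*(0)*conj(1) + 5*(-4)*conj(1)]
      = (1/20)[(6) + (-2) + (1 - sqrt(5)) + (7 - sqrt(5)) + (1 + sqrt(5)) + (sqrt(5) + 7) + (0) + (-20)] = 0/20 = 0
  <chi_rho, chi_2> = (1/20)[1*(6)*conj(1) + 1*(-2)*conj(1) + 2*(1/2 - sqrt(5)/2)*conj(1) + 2*(7/2 - sqrt(5)/2)*conj(1) + 2*(1/2 + sqrt(5)/2)*conj(1) + 2*(sqrt(5)/2 + 7/2)*conj(1) + 5*(0)*conj(-1) + 5*(-4)*conj(-1)]
      = (1/20)[(6) + (-2) + (1 - sqrt(5)) + (7 - sqrt(5)) + (1 + sqrt(5)) + (sqrt(5) + 7) + (0) + (20)] = 40/20 = 2
  <chi_rho, chi_3> = (1/20)[1*(6)*conj(1) + 1*(-2)*conj(-1) + 2*(1/2 - sqrt(5)/2)*conj(-1) + 2*(7/2 - sqrt(5)/2)*conj(1) + 2*(1/2 + sqrt(5)/2)*conj(-1) + 2*(sqrt(5)/2 + 7/2)*conj(1) + 5*(0)*conj(1) + 5*(-4)*conj(-1)]
      = (1/20)[(6) + (2) + (-1 + sqrt(5)) + (7 - sqrt(5)) + (-sqrt(5) - 1) + (sqrt(5) + 7) + (0) + (20)] = 40/20 = 2
  <chi_rho, chi_4> = (1/20)[1*(6)*conj(1) + 1*(-2)*conj(-1) + 2*(1/2 - sqrt(5)/2)*conj(-1) + 2*(7/2 - sqrt(5)/2)*conj(1) + 2*(1/2 + sqrt(5)/2)*conj(-1) + 2*(sqrt(5)/2 + 7/2)*conj(1) + 5*(0)*conj(-1) + 5*(-4)*conj(1)]
      = (1/20)[(6) + (2) + (-1 + sqrt(5)) + (7 - sqrt(5)) + (-sqrt(5) - 1) + (sqrt(5) + 7) + (0) + (-20)] = 0/20 = 0
  <chi_rho, chi_5> = (1/20)[1*(6)*conj(2) + 1*(-2)*conj(-2) + 2*(1/2 - sqrt(5)/2)*conj(1/2 + sqrt(5)/2) + 2*(7/2 - sqrt(5)/2)*conj(-1/2 + sqrt(5)/2) + 2*(1/2 + sqrt(5)/2)*conj(1/2 - sqrt(5)/2) + 2*(sqrt(5)/2 + 7/2)*conj(-sqrt(5)/2 - 1/2) + 5*(0)*conj(0) + 5*(-4)*conj(0)]
      = (1/20)[(12) + (4) + (-2) + (-6 + 4*sqrt(5)) + (-2) + (-4*sqrt(5) - 6) + (0) + (0)] = 0/20 = 0
  <chi_rho, chi_6> = (1/20)[1*(6)*conj(2) + 1*(-2)*conj(2) + 2*(1/2 - sqrt(5)/2)*conj(-1/2 + sqrt(5)/2) + 2*(7/2 - sqrt(5)/2)*conj(-sqrt(5)/2 - 1/2) + 2*(1/2 + sqrt(5)/2)*conj(-sqrt(5)/2 - 1/2) + 2*(sqrt(5)/2 + 7/2)*conj(-1/2 + sqrt(5)/2) + 5*(0)*conj(0) + 5*(-4)*conj(0)]
      = (1/20)[(12) + (-4) + (-3 + sqrt(5)) + (-3*sqrt(5) - 1) + (-3 - sqrt(5)) + (-1 + 3*sqrt(5)) + (0) + (0)] = 0/20 = 0
  <chi_rho, chi_7> = (1/20)[1*(6)*conj(2) + 1*(-2)*conj(-2) + 2*(1/2 - sqrt(5)/2)*conj(1/2 - sqrt(5)/2) + 2*(7/2 - sqrt(5)/2)*conj(-sqrt(5)/2 - 1/2) + 2*(1/2 + sqrt(5)/2)*conj(1/2 + sqrt(5)/2) + 2*(sqrt(5)/2 + 7/2)*conj(-1/2 + sqrt(5)/2) + 5*(0)*conj(0) + 5*(-4)*conj(0)]
      = (1/20)[(12) + (4) + (3 - sqrt(5)) + (-3*sqrt(5) - 1) + (sqrt(5) + 3) + (-1 + 3*sqrt(5)) + (0) + (0)] = 20/20 = 1
  <chi_rho, chi_8> = (1/20)[1*(6)*conj(2) + 1*(-2)*conj(2) + 2*(1/2 - sqrt(5)/2)*conj(-sqrt(5)/2 - 1/2) + 2*(7/2 - sqrt(5)/2)*conj(-1/2 + sqrt(5)/2) + 2*(1/2 + sqrt(5)/2)*conj(-1/2 + sqrt(5)/2) + 2*(sqrt(5)/2 + 7/2)*conj(-sqrt(5)/2 - 1/2) + 5*(0)*conj(0) + 5*(-4)*conj(0)]
      = (1/20)[(12) + (-4) + (2) + (-6 + 4*sqrt(5)) + (2) + (-4*sqrt(5) - 6) + (0) + (0)] = 0/20 = 0
Dimension check: dim(rho) = sum (mult * dim) = 0*1 + 2*1 + 2*1 + 0*1 + 0*2 + 0*2 + 1*2 + 0*2 = 6 = chi_rho(e) = 6.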